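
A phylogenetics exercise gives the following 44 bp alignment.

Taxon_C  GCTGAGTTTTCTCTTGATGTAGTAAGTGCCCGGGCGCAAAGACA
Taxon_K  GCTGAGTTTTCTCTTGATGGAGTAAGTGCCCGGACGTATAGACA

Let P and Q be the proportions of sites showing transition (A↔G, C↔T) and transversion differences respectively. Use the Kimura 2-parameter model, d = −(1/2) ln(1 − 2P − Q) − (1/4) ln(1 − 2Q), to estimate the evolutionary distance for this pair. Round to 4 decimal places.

The sequences differ at positions 20 (T/G, transversion), 34 (G/A, transition), 37 (C/T, transition), 39 (A/T, transversion).
Of the 4 differences, 2 transitions and 2 transversions over 44 sites: P = 2/44 = 0.045455, Q = 2/44 = 0.045455.
d = −0.5·ln(0.863635) − 0.25·ln(0.909090) = −0.5·(-0.146605) − 0.25·(-0.095311) = 0.0971.

0.0971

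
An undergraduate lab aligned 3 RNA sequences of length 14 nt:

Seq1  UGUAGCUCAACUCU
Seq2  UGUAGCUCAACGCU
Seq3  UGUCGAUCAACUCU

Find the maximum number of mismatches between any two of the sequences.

Pairwise Hamming distances:
  Seq1 vs Seq2: 1
  Seq1 vs Seq3: 2
  Seq2 vs Seq3: 3
The largest is 3, between Seq2 and Seq3.

3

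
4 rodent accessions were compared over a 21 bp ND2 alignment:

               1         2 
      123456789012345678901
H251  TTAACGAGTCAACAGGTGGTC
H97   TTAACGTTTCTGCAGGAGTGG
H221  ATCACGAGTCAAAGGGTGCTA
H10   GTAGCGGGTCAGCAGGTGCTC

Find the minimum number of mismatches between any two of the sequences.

5

Pairwise Hamming distances:
  H251 vs H97: 8
  H251 vs H221: 6
  H251 vs H10: 5
  H97 vs H221: 12
  H97 vs H10: 9
  H221 vs H10: 8
The smallest is 5, between H251 and H10.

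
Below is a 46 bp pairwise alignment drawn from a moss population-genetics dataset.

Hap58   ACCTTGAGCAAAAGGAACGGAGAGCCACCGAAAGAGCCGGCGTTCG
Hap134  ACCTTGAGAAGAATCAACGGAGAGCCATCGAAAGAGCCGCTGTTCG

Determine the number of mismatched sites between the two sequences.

The sequences differ at positions 9 (C/A), 11 (A/G), 14 (G/T), 15 (G/C), 28 (C/T), 40 (G/C), 41 (C/T).
That gives 7 mismatches out of 46 aligned sites, so the Hamming distance is 7.

7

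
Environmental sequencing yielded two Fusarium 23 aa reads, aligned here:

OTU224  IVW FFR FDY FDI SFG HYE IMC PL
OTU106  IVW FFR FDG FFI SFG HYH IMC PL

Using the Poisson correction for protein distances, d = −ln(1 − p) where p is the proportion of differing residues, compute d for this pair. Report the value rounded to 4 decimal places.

The sequences differ at positions 9 (Y/G), 11 (D/F), 18 (E/H).
p = 3/23 = 0.130435.
d = −ln(1 − 0.130435) = −ln(0.869565) = 0.1398.

0.1398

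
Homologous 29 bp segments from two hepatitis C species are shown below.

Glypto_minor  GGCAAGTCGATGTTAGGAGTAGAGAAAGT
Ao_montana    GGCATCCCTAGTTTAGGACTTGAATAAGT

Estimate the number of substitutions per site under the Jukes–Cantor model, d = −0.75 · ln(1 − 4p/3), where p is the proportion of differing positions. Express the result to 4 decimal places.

The sequences differ at positions 5 (A/T), 6 (G/C), 7 (T/C), 9 (G/T), 11 (T/G), 12 (G/T), 19 (G/C), 21 (A/T), 24 (G/A), 25 (A/T).
p = 10/29 = 0.344828.
d = −0.75 · ln(1 − (4/3)·0.344828) = −0.75 · ln(0.540229) = −0.75 · (-0.615762) = 0.4618.

0.4618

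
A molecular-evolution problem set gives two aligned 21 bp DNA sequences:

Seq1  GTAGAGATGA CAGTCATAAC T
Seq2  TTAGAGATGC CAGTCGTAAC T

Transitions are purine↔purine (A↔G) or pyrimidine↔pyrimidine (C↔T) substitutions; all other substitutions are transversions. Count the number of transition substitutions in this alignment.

Differing sites — 1:G/T (Tv); 10:A/C (Tv); 16:A/G (Ti).
Of the 3 differences, 1 transition and 2 transversions, so the answer is 1.

1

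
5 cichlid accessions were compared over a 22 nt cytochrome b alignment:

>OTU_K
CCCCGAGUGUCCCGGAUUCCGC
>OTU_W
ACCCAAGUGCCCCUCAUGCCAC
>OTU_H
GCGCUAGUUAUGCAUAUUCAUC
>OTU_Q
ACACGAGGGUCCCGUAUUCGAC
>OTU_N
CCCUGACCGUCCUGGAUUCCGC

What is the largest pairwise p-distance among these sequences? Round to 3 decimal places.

Pairwise Hamming distances:
  OTU_K vs OTU_W: 7
  OTU_K vs OTU_H: 11
  OTU_K vs OTU_Q: 6
  OTU_K vs OTU_N: 4
  OTU_W vs OTU_H: 12
  OTU_W vs OTU_Q: 8
  OTU_W vs OTU_N: 11
  OTU_H vs OTU_Q: 11
  OTU_H vs OTU_N: 15
  OTU_Q vs OTU_N: 9
The largest is 15 mismatches, between OTU_H and OTU_N; p = 15/22 = 0.682.

0.682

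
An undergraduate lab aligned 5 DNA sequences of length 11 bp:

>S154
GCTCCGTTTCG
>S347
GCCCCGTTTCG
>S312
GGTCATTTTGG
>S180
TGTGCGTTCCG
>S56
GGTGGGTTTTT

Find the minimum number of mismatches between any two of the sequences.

1

Pairwise Hamming distances:
  S154 vs S347: 1
  S154 vs S312: 4
  S154 vs S180: 4
  S154 vs S56: 5
  S347 vs S312: 5
  S347 vs S180: 5
  S347 vs S56: 6
  S312 vs S180: 6
  S312 vs S56: 5
  S180 vs S56: 5
The smallest is 1, between S154 and S347.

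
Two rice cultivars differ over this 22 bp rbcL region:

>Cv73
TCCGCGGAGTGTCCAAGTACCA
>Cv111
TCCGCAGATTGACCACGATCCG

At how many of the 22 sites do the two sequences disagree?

7

The sequences differ at positions 6 (G/A), 9 (G/T), 12 (T/A), 16 (A/C), 18 (T/A), 19 (A/T), 22 (A/G).
That gives 7 mismatches out of 22 aligned sites, so the Hamming distance is 7.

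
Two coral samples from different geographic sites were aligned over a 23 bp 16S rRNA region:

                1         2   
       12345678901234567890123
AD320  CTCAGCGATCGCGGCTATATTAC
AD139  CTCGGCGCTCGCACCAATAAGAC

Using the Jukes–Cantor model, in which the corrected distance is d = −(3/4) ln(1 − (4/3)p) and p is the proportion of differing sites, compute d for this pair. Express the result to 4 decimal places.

Differing sites — 4:A/G; 8:A/C; 13:G/A; 14:G/C; 16:T/A; 20:T/A; 21:T/G.
p = 7/23 = 0.304348.
d = −0.75 · ln(1 − (4/3)·0.304348) = −0.75 · ln(0.594203) = −0.75 · (-0.520534) = 0.3904.

0.3904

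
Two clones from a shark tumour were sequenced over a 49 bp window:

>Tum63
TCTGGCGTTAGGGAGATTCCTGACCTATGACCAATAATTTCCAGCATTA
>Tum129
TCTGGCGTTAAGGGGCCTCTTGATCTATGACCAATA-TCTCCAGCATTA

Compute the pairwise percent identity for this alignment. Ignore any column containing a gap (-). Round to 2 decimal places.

Excluding the 1 gap column leaves 48 comparable sites.
Differing sites — 11:G/A; 14:A/G; 16:A/C; 17:T/C; 20:C/T; 24:C/T; 39:T/C.
41 of the 48 comparable sites match, so the percent identity is 41/48 × 100 = 85.42%.

85.42%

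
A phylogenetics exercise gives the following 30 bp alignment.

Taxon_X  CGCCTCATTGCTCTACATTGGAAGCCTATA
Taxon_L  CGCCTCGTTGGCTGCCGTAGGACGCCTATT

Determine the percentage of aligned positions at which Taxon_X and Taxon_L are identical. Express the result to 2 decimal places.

Differing sites — 7:A/G; 11:C/G; 12:T/C; 13:C/T; 14:T/G; 15:A/C; 17:A/G; 19:T/A; 23:A/C; 30:A/T.
20 of the 30 sites match, so the percent identity is 20/30 × 100 = 66.67%.

66.67%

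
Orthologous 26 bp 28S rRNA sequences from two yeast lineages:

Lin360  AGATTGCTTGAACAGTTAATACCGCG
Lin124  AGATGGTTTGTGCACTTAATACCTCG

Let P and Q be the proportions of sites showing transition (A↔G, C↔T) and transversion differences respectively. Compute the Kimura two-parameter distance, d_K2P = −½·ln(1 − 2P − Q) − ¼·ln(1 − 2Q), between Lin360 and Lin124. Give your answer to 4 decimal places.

0.2758

The sequences differ at positions 5 (T/G, transversion), 7 (C/T, transition), 11 (A/T, transversion), 12 (A/G, transition), 15 (G/C, transversion), 24 (G/T, transversion).
Of the 6 differences, 2 transitions and 4 transversions over 26 sites: P = 2/26 = 0.076923, Q = 4/26 = 0.153846.
d = −0.5·ln(0.692308) − 0.25·ln(0.692308) = −0.5·(-0.367724) − 0.25·(-0.367724) = 0.2758.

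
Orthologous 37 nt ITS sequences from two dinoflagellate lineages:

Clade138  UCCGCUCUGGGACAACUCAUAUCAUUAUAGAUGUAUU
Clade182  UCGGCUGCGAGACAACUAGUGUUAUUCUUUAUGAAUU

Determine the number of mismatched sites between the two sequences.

12

The sequences differ at positions 3 (C/G), 7 (C/G), 8 (U/C), 10 (G/A), 18 (C/A), 19 (A/G), 21 (A/G), 23 (C/U), 27 (A/C), 29 (A/U), 30 (G/U), 34 (U/A).
That gives 12 mismatches out of 37 aligned sites, so the Hamming distance is 12.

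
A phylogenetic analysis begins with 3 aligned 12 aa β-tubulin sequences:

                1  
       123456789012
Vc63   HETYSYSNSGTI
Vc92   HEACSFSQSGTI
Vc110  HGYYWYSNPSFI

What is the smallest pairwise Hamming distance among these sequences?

Pairwise Hamming distances:
  Vc63 vs Vc92: 4
  Vc63 vs Vc110: 6
  Vc92 vs Vc110: 9
The smallest is 4, between Vc63 and Vc92.

4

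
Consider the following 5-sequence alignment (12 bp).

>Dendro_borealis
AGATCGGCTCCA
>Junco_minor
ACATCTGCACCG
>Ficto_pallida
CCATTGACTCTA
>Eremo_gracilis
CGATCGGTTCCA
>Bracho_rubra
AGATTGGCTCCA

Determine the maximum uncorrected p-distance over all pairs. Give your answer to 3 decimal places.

Pairwise Hamming distances:
  Dendro_borealis vs Junco_minor: 4
  Dendro_borealis vs Ficto_pallida: 5
  Dendro_borealis vs Eremo_gracilis: 2
  Dendro_borealis vs Bracho_rubra: 1
  Junco_minor vs Ficto_pallida: 7
  Junco_minor vs Eremo_gracilis: 6
  Junco_minor vs Bracho_rubra: 5
  Ficto_pallida vs Eremo_gracilis: 5
  Ficto_pallida vs Bracho_rubra: 4
  Eremo_gracilis vs Bracho_rubra: 3
The largest is 7 mismatches, between Junco_minor and Ficto_pallida; p = 7/12 = 0.583.

0.583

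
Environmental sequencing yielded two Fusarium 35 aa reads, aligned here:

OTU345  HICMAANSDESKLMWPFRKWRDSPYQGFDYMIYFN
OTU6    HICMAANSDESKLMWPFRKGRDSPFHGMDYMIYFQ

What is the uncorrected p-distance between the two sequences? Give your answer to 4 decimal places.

0.1429

The sequences differ at positions 20 (W/G), 25 (Y/F), 26 (Q/H), 28 (F/M), 35 (N/Q).
There are 5 differences over 35 sites, so p = 5/35 = 0.1429.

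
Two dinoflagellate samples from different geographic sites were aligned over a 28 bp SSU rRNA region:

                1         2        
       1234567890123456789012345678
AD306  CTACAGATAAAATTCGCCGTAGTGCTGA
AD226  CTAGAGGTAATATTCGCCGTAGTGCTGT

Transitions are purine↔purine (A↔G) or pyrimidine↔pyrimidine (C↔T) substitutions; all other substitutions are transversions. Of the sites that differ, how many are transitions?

The sequences differ at positions 4 (C/G, transversion), 7 (A/G, transition), 11 (A/T, transversion), 28 (A/T, transversion).
Of the 4 differences, 1 transition and 3 transversions, so the answer is 1.

1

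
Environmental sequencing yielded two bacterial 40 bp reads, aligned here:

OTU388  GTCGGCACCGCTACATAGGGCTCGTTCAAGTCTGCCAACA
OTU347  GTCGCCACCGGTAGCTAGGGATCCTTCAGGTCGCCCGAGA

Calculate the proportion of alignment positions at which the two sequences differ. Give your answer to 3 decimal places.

Differing sites — 5:G/C; 11:C/G; 14:C/G; 15:A/C; 21:C/A; 24:G/C; 29:A/G; 33:T/G; 34:G/C; 37:A/G; 39:C/G.
There are 11 differences over 40 sites, so p = 11/40 = 0.275.

0.275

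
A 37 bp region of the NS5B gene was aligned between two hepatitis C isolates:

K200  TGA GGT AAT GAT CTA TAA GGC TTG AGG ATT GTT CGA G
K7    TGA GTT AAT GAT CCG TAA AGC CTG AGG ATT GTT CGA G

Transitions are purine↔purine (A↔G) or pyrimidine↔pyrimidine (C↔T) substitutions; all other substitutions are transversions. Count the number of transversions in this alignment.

1

Differing sites — 5:G/T (Tv); 14:T/C (Ti); 15:A/G (Ti); 19:G/A (Ti); 22:T/C (Ti).
Of the 5 differences, 4 transitions and 1 transversion, so the answer is 1.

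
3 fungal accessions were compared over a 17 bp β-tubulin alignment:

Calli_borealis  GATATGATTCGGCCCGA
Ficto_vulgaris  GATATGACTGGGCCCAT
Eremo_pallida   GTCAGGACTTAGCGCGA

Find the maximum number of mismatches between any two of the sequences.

Pairwise Hamming distances:
  Calli_borealis vs Ficto_vulgaris: 4
  Calli_borealis vs Eremo_pallida: 7
  Ficto_vulgaris vs Eremo_pallida: 8
The largest is 8, between Ficto_vulgaris and Eremo_pallida.

8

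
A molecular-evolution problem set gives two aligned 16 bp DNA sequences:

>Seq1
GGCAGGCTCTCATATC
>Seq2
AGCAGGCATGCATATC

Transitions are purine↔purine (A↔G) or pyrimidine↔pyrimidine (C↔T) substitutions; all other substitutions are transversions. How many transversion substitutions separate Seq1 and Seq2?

The sequences differ at positions 1 (G/A, transition), 8 (T/A, transversion), 9 (C/T, transition), 10 (T/G, transversion).
Of the 4 differences, 2 transitions and 2 transversions, so the answer is 2.

2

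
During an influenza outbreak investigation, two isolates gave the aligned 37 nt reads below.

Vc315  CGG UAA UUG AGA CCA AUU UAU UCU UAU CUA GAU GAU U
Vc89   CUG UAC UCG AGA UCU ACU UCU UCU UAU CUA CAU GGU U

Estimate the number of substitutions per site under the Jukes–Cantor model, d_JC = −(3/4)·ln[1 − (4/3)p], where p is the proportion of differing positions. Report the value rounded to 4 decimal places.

0.2940

The sequences differ at positions 2 (G/U), 6 (A/C), 8 (U/C), 13 (C/U), 15 (A/U), 17 (U/C), 20 (A/C), 31 (G/C), 35 (A/G).
p = 9/37 = 0.243243.
d = −0.75 · ln(1 − (4/3)·0.243243) = −0.75 · ln(0.675676) = −0.75 · (-0.392042) = 0.2940.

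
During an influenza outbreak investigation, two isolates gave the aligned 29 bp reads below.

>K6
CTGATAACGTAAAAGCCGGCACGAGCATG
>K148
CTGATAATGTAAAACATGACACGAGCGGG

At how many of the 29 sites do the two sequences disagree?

7

The sequences differ at positions 8 (C/T), 15 (G/C), 16 (C/A), 17 (C/T), 19 (G/A), 27 (A/G), 28 (T/G).
That gives 7 mismatches out of 29 aligned sites, so the Hamming distance is 7.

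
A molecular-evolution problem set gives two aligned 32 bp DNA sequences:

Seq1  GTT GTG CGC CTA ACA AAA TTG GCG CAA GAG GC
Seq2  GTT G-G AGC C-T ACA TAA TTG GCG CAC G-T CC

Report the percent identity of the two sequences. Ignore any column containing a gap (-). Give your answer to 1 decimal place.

Excluding the 3 gap columns leaves 29 comparable sites.
Mismatches occur at site 7 (C↔A), site 12 (A↔T), site 16 (A↔T), site 27 (A↔C), site 30 (G↔T), site 31 (G↔C).
23 of the 29 comparable sites match, so the percent identity is 23/29 × 100 = 79.3%.

79.3%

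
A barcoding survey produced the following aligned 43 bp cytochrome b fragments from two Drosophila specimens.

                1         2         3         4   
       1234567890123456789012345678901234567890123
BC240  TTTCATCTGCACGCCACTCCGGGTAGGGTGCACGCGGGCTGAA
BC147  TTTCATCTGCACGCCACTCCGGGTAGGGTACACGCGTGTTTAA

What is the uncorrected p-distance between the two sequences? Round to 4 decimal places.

Differing sites — 30:G/A; 37:G/T; 39:C/T; 41:G/T.
There are 4 differences over 43 sites, so p = 4/43 = 0.0930.

0.0930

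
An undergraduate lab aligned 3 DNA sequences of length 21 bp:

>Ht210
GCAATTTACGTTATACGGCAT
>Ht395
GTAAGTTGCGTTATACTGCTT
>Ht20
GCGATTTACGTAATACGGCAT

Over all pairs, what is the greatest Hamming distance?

7

Pairwise Hamming distances:
  Ht210 vs Ht395: 5
  Ht210 vs Ht20: 2
  Ht395 vs Ht20: 7
The largest is 7, between Ht395 and Ht20.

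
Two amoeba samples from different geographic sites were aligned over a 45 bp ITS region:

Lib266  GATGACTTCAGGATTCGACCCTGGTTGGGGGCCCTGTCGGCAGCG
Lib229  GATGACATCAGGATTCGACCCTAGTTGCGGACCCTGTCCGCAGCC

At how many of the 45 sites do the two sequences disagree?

The sequences differ at positions 7 (T/A), 23 (G/A), 28 (G/C), 31 (G/A), 39 (G/C), 45 (G/C).
That gives 6 mismatches out of 45 aligned sites, so the Hamming distance is 6.

6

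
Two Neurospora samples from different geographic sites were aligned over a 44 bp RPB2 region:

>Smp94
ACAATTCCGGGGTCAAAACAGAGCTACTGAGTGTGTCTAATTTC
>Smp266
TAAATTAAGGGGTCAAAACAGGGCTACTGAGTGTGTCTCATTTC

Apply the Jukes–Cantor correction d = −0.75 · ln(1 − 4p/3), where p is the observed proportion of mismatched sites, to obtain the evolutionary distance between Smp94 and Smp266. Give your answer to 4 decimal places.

0.1505

The sequences differ at positions 1 (A/T), 2 (C/A), 7 (C/A), 8 (C/A), 22 (A/G), 39 (A/C).
p = 6/44 = 0.136364.
d = −0.75 · ln(1 − (4/3)·0.136364) = −0.75 · ln(0.818181) = −0.75 · (-0.200672) = 0.1505.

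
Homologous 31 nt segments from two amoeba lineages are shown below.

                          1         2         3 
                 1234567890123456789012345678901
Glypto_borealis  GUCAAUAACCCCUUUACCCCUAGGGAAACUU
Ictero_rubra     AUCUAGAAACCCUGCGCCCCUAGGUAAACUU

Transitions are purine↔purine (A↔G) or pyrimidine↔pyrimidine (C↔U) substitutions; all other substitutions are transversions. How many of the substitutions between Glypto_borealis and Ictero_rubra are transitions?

Differing sites — 1:G/A (Ti); 4:A/U (Tv); 6:U/G (Tv); 9:C/A (Tv); 14:U/G (Tv); 15:U/C (Ti); 16:A/G (Ti); 25:G/U (Tv).
Of the 8 differences, 3 transitions and 5 transversions, so the answer is 3.

3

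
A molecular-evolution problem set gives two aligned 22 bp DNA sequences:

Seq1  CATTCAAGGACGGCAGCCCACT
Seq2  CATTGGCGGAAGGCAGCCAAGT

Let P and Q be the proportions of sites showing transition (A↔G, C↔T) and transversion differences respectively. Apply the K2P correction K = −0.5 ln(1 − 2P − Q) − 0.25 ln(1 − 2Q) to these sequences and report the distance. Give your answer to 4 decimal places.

Differing sites — 5:C/G (Tv); 6:A/G (Ti); 7:A/C (Tv); 11:C/A (Tv); 19:C/A (Tv); 21:C/G (Tv).
Of the 6 differences, 1 transition and 5 transversions over 22 sites: P = 1/22 = 0.045455, Q = 5/22 = 0.227273.
d = −0.5·ln(0.681817) − 0.25·ln(0.545454) = −0.5·(-0.382994) − 0.25·(-0.606137) = 0.3430.

0.3430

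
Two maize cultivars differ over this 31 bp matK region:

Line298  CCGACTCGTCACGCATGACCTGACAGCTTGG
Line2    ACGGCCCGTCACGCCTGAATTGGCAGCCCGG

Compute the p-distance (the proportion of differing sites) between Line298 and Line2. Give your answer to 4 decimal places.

The sequences differ at positions 1 (C/A), 4 (A/G), 6 (T/C), 15 (A/C), 19 (C/A), 20 (C/T), 23 (A/G), 28 (T/C), 29 (T/C).
There are 9 differences over 31 sites, so p = 9/31 = 0.2903.

0.2903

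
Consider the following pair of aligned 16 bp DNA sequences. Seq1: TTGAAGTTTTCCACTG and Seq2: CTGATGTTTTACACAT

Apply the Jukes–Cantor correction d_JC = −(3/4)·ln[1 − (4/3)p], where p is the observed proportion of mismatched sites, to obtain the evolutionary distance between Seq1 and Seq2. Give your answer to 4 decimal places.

0.4042

Differing sites — 1:T/C; 5:A/T; 11:C/A; 15:T/A; 16:G/T.
p = 5/16 = 0.312500.
d = −0.75 · ln(1 − (4/3)·0.312500) = −0.75 · ln(0.583333) = −0.75 · (-0.538997) = 0.4042.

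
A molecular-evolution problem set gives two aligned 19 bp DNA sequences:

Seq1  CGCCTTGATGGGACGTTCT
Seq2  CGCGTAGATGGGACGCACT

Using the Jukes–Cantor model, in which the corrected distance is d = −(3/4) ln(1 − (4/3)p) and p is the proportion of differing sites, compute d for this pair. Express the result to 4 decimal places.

The sequences differ at positions 4 (C/G), 6 (T/A), 16 (T/C), 17 (T/A).
p = 4/19 = 0.210526.
d = −0.75 · ln(1 − (4/3)·0.210526) = −0.75 · ln(0.719299) = −0.75 · (-0.329478) = 0.2471.

0.2471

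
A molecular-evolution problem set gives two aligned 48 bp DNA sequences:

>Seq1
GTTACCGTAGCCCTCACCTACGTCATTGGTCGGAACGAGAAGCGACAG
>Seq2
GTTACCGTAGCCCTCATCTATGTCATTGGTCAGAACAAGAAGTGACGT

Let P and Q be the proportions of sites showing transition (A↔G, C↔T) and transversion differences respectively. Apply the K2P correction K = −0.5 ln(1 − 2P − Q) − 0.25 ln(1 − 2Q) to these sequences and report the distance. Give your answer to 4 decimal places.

The sequences differ at positions 17 (C/T, transition), 21 (C/T, transition), 32 (G/A, transition), 37 (G/A, transition), 43 (C/T, transition), 47 (A/G, transition), 48 (G/T, transversion).
Of the 7 differences, 6 transitions and 1 transversion over 48 sites: P = 6/48 = 0.125000, Q = 1/48 = 0.020833.
d = −0.5·ln(0.729167) − 0.25·ln(0.958334) = −0.5·(-0.315852) − 0.25·(-0.042559) = 0.1686.

0.1686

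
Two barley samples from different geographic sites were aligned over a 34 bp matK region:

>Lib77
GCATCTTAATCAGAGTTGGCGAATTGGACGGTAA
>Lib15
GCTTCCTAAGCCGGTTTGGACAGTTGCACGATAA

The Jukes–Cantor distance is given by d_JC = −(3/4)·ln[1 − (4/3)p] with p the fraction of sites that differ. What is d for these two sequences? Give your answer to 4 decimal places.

Differing sites — 3:A/T; 6:T/C; 10:T/G; 12:A/C; 14:A/G; 15:G/T; 20:C/A; 21:G/C; 23:A/G; 27:G/C; 31:G/A.
p = 11/34 = 0.323529.
d = −0.75 · ln(1 − (4/3)·0.323529) = −0.75 · ln(0.568628) = −0.75 · (-0.564529) = 0.4234.

0.4234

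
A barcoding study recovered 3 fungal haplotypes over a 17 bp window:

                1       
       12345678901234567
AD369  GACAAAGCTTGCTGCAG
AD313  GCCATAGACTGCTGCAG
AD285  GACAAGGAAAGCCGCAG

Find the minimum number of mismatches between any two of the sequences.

4

Pairwise Hamming distances:
  AD369 vs AD313: 4
  AD369 vs AD285: 5
  AD313 vs AD285: 6
The smallest is 4, between AD369 and AD313.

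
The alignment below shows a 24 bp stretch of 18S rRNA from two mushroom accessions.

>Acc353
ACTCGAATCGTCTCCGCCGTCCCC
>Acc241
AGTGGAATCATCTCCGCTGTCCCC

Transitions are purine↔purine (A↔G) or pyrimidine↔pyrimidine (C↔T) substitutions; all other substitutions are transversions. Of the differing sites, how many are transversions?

Differing sites — 2:C/G (Tv); 4:C/G (Tv); 10:G/A (Ti); 18:C/T (Ti).
Of the 4 differences, 2 transitions and 2 transversions, so the answer is 2.

2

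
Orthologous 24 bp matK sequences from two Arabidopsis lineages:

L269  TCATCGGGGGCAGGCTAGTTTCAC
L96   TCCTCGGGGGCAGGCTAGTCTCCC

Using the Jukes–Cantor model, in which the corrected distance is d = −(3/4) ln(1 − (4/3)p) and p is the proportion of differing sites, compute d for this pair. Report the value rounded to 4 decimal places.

Mismatches occur at site 3 (A→C), site 20 (T→C), site 23 (A→C).
p = 3/24 = 0.125000.
d = −0.75 · ln(1 − (4/3)·0.125000) = −0.75 · ln(0.833333) = −0.75 · (-0.182322) = 0.1367.

0.1367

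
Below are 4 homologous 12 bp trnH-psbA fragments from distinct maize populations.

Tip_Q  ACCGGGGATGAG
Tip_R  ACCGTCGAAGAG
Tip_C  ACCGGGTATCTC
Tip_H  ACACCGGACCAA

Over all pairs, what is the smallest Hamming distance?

Pairwise Hamming distances:
  Tip_Q vs Tip_R: 3
  Tip_Q vs Tip_C: 4
  Tip_Q vs Tip_H: 6
  Tip_R vs Tip_C: 7
  Tip_R vs Tip_H: 7
  Tip_C vs Tip_H: 7
The smallest is 3, between Tip_Q and Tip_R.

3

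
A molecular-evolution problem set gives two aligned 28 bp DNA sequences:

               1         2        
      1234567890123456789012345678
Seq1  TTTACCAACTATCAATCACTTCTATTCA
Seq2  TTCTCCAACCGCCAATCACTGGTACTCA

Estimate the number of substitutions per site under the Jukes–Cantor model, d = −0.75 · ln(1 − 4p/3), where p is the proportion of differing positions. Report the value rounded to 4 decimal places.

0.3597

Mismatches occur at site 3 (T/C), site 4 (A/T), site 10 (T/C), site 11 (A/G), site 12 (T/C), site 21 (T/G), site 22 (C/G), site 25 (T/C).
p = 8/28 = 0.285714.
d = −0.75 · ln(1 − (4/3)·0.285714) = −0.75 · ln(0.619048) = −0.75 · (-0.479572) = 0.3597.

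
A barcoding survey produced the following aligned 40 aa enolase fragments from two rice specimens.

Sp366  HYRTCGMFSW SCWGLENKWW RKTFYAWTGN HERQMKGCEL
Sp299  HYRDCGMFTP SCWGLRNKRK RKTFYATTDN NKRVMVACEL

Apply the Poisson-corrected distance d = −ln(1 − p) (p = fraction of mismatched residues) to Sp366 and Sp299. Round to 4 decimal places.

0.3930

The sequences differ at positions 4 (T/D), 9 (S/T), 10 (W/P), 16 (E/R), 19 (W/R), 20 (W/K), 27 (W/T), 29 (G/D), 31 (H/N), 32 (E/K), 34 (Q/V), 36 (K/V), 37 (G/A).
p = 13/40 = 0.325000.
d = −ln(1 − 0.325000) = −ln(0.675000) = 0.3930.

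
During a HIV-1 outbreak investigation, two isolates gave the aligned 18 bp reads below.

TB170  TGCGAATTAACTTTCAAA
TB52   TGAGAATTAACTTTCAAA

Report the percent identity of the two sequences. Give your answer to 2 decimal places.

A single mismatch occurs at site 3 (C/A).
17 of the 18 sites match, so the percent identity is 17/18 × 100 = 94.44%.

94.44%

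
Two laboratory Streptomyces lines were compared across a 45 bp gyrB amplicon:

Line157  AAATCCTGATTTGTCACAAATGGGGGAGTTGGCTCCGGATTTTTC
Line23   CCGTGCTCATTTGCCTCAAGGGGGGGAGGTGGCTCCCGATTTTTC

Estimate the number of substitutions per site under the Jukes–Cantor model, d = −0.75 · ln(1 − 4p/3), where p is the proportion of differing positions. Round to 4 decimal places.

0.2958

Mismatches occur at site 1 (A→C), site 2 (A→C), site 3 (A→G), site 5 (C→G), site 8 (G→C), site 14 (T→C), site 16 (A→T), site 20 (A→G), site 21 (T→G), site 29 (T→G), site 37 (G→C).
p = 11/45 = 0.244444.
d = −0.75 · ln(1 − (4/3)·0.244444) = −0.75 · ln(0.674075) = −0.75 · (-0.394414) = 0.2958.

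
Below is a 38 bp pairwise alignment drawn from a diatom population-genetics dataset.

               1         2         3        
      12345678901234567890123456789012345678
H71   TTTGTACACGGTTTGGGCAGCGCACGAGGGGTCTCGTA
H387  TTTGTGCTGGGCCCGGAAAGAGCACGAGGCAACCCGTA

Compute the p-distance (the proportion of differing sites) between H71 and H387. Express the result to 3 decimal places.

Differing sites — 6:A/G; 8:A/T; 9:C/G; 12:T/C; 13:T/C; 14:T/C; 17:G/A; 18:C/A; 21:C/A; 30:G/C; 31:G/A; 32:T/A; 34:T/C.
There are 13 differences over 38 sites, so p = 13/38 = 0.342.

0.342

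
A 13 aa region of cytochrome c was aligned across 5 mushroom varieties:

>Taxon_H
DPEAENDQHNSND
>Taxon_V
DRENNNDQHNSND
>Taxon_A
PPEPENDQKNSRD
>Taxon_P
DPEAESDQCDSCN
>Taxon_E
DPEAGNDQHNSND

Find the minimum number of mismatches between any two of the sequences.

1

Pairwise Hamming distances:
  Taxon_H vs Taxon_V: 3
  Taxon_H vs Taxon_A: 4
  Taxon_H vs Taxon_P: 5
  Taxon_H vs Taxon_E: 1
  Taxon_V vs Taxon_A: 6
  Taxon_V vs Taxon_P: 8
  Taxon_V vs Taxon_E: 3
  Taxon_A vs Taxon_P: 7
  Taxon_A vs Taxon_E: 5
  Taxon_P vs Taxon_E: 6
The smallest is 1, between Taxon_H and Taxon_E.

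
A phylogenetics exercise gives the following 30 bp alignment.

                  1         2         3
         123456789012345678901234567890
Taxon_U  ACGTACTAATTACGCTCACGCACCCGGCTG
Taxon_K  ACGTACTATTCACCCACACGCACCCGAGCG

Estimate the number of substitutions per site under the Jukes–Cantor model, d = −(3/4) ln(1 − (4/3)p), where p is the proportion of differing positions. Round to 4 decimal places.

0.2795

Mismatches occur at site 9 (A/T), site 11 (T/C), site 14 (G/C), site 16 (T/A), site 27 (G/A), site 28 (C/G), site 29 (T/C).
p = 7/30 = 0.233333.
d = −0.75 · ln(1 − (4/3)·0.233333) = −0.75 · ln(0.688889) = −0.75 · (-0.372675) = 0.2795.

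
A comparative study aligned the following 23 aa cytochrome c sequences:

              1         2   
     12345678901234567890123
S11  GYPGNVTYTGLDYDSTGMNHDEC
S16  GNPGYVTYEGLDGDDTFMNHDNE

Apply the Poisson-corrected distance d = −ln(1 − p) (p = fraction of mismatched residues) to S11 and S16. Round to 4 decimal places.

Mismatches occur at site 2 (Y→N), site 5 (N→Y), site 9 (T→E), site 13 (Y→G), site 15 (S→D), site 17 (G→F), site 22 (E→N), site 23 (C→E).
p = 8/23 = 0.347826.
d = −ln(1 − 0.347826) = −ln(0.652174) = 0.4274.

0.4274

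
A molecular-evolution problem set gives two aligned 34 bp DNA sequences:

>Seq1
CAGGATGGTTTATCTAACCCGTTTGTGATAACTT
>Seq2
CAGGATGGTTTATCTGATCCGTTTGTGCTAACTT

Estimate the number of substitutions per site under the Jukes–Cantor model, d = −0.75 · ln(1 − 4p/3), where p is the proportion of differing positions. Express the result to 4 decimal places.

0.0939

The sequences differ at positions 16 (A/G), 18 (C/T), 28 (A/C).
p = 3/34 = 0.088235.
d = −0.75 · ln(1 − (4/3)·0.088235) = −0.75 · ln(0.882353) = −0.75 · (-0.125163) = 0.0939.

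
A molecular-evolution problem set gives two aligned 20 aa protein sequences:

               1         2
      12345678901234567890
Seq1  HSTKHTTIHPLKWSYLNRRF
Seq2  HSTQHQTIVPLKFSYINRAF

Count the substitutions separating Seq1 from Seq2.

6

Mismatches occur at site 4 (K→Q), site 6 (T→Q), site 9 (H→V), site 13 (W→F), site 16 (L→I), site 19 (R→A).
That gives 6 mismatches out of 20 aligned sites, so the Hamming distance is 6.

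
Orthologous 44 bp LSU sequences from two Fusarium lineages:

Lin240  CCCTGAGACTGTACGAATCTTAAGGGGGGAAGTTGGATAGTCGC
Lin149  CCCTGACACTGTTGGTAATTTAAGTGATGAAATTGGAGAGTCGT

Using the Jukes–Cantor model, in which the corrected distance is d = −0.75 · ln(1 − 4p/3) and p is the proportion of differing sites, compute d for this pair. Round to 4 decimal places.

0.3390

The sequences differ at positions 7 (G/C), 13 (A/T), 14 (C/G), 16 (A/T), 18 (T/A), 19 (C/T), 25 (G/T), 27 (G/A), 28 (G/T), 32 (G/A), 38 (T/G), 44 (C/T).
p = 12/44 = 0.272727.
d = −0.75 · ln(1 − (4/3)·0.272727) = −0.75 · ln(0.636364) = −0.75 · (-0.451985) = 0.3390.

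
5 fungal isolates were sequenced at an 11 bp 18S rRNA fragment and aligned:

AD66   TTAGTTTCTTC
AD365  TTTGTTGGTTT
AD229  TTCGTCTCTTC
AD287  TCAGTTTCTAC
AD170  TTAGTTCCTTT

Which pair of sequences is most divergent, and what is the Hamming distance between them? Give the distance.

Pairwise Hamming distances:
  AD66 vs AD365: 4
  AD66 vs AD229: 2
  AD66 vs AD287: 2
  AD66 vs AD170: 2
  AD365 vs AD229: 5
  AD365 vs AD287: 6
  AD365 vs AD170: 3
  AD229 vs AD287: 4
  AD229 vs AD170: 4
  AD287 vs AD170: 4
The largest is 6, between AD365 and AD287.

6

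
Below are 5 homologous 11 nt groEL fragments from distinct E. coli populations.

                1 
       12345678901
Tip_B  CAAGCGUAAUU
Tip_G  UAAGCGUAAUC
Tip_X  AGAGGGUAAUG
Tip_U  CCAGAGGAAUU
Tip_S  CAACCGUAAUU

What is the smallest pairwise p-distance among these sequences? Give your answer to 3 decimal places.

0.091

Pairwise Hamming distances:
  Tip_B vs Tip_G: 2
  Tip_B vs Tip_X: 4
  Tip_B vs Tip_U: 3
  Tip_B vs Tip_S: 1
  Tip_G vs Tip_X: 4
  Tip_G vs Tip_U: 5
  Tip_G vs Tip_S: 3
  Tip_X vs Tip_U: 5
  Tip_X vs Tip_S: 5
  Tip_U vs Tip_S: 4
The smallest is 1 mismatch, between Tip_B and Tip_S; p = 1/11 = 0.091.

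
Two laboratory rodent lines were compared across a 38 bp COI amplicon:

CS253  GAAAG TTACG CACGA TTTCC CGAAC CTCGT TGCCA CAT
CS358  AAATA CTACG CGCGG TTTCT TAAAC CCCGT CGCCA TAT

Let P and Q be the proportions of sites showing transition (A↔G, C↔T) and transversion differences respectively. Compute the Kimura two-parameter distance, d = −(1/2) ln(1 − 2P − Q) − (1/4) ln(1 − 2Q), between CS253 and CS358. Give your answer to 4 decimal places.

Mismatches occur at site 1 (G/A, transition), site 4 (A/T, transversion), site 5 (G/A, transition), site 6 (T/C, transition), site 12 (A/G, transition), site 15 (A/G, transition), site 20 (C/T, transition), site 21 (C/T, transition), site 22 (G/A, transition), site 27 (T/C, transition), site 31 (T/C, transition), site 36 (C/T, transition).
Of the 12 differences, 11 transitions and 1 transversion over 38 sites: P = 11/38 = 0.289474, Q = 1/38 = 0.026316.
d = −0.5·ln(0.394736) − 0.25·ln(0.947368) = −0.5·(-0.929538) − 0.25·(-0.054068) = 0.4783.

0.4783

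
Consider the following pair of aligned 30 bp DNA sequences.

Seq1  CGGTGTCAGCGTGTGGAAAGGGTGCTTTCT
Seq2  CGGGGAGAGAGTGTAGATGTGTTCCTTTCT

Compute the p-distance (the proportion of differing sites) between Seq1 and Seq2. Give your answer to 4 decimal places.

0.3333

Differing sites — 4:T/G; 6:T/A; 7:C/G; 10:C/A; 15:G/A; 18:A/T; 19:A/G; 20:G/T; 22:G/T; 24:G/C.
There are 10 differences over 30 sites, so p = 10/30 = 0.3333.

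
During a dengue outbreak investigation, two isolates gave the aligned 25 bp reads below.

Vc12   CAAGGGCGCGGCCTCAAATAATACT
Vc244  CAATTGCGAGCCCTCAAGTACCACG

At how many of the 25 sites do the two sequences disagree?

8

Mismatches occur at site 4 (G/T), site 5 (G/T), site 9 (C/A), site 11 (G/C), site 18 (A/G), site 21 (A/C), site 22 (T/C), site 25 (T/G).
That gives 8 mismatches out of 25 aligned sites, so the Hamming distance is 8.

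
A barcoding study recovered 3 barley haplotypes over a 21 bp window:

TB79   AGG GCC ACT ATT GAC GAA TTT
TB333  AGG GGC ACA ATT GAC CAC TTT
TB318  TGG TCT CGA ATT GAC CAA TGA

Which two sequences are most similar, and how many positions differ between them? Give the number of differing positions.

Pairwise Hamming distances:
  TB79 vs TB333: 4
  TB79 vs TB318: 9
  TB333 vs TB318: 9
The smallest is 4, between TB79 and TB333.

4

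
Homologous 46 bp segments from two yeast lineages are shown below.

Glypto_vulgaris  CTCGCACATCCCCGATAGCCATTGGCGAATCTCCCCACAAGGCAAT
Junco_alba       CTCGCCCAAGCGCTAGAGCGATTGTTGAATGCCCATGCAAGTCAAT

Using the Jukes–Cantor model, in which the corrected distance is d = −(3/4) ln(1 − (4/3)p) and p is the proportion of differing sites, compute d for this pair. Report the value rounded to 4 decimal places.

0.4279

The sequences differ at positions 6 (A/C), 9 (T/A), 10 (C/G), 12 (C/G), 14 (G/T), 16 (T/G), 20 (C/G), 25 (G/T), 26 (C/T), 31 (C/G), 32 (T/C), 35 (C/A), 36 (C/T), 37 (A/G), 42 (G/T).
p = 15/46 = 0.326087.
d = −0.75 · ln(1 − (4/3)·0.326087) = −0.75 · ln(0.565217) = −0.75 · (-0.570546) = 0.4279.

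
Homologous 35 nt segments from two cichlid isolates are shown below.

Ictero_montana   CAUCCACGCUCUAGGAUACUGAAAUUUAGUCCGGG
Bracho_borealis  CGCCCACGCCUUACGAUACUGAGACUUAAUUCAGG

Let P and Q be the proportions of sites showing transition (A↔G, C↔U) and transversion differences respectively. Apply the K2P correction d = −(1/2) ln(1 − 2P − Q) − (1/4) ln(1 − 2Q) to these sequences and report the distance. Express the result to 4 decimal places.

Differing sites — 2:A/G (Ti); 3:U/C (Ti); 10:U/C (Ti); 11:C/U (Ti); 14:G/C (Tv); 23:A/G (Ti); 25:U/C (Ti); 29:G/A (Ti); 31:C/U (Ti); 33:G/A (Ti).
Of the 10 differences, 9 transitions and 1 transversion over 35 sites: P = 9/35 = 0.257143, Q = 1/35 = 0.028571.
d = −0.5·ln(0.457143) − 0.25·ln(0.942858) = −0.5·(-0.782759) − 0.25·(-0.058840) = 0.4061.

0.4061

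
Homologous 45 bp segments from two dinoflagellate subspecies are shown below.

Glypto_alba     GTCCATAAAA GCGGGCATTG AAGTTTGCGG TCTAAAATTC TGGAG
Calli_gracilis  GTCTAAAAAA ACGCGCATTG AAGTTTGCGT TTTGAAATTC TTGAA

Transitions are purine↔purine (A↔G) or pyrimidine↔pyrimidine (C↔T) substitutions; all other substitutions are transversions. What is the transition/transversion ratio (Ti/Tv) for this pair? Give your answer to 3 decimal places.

The sequences differ at positions 4 (C/T, transition), 6 (T/A, transversion), 11 (G/A, transition), 14 (G/C, transversion), 30 (G/T, transversion), 32 (C/T, transition), 34 (A/G, transition), 42 (G/T, transversion), 45 (G/A, transition).
Of the 9 differences, 5 transitions and 4 transversions, so Ti/Tv = 5/4 = 1.250.

1.250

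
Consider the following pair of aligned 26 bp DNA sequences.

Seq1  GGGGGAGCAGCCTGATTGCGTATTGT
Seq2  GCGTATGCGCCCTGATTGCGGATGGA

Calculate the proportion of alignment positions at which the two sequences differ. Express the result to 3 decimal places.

The sequences differ at positions 2 (G/C), 4 (G/T), 5 (G/A), 6 (A/T), 9 (A/G), 10 (G/C), 21 (T/G), 24 (T/G), 26 (T/A).
There are 9 differences over 26 sites, so p = 9/26 = 0.346.

0.346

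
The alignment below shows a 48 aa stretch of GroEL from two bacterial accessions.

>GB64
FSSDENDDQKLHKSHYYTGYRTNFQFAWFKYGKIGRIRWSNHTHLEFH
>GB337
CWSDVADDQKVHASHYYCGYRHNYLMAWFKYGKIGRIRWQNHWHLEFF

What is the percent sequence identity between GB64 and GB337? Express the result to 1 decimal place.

Mismatches occur at site 1 (F↔C), site 2 (S↔W), site 5 (E↔V), site 6 (N↔A), site 11 (L↔V), site 13 (K↔A), site 18 (T↔C), site 22 (T↔H), site 24 (F↔Y), site 25 (Q↔L), site 26 (F↔M), site 40 (S↔Q), site 43 (T↔W), site 48 (H↔F).
34 of the 48 sites match, so the percent identity is 34/48 × 100 = 70.8%.

70.8%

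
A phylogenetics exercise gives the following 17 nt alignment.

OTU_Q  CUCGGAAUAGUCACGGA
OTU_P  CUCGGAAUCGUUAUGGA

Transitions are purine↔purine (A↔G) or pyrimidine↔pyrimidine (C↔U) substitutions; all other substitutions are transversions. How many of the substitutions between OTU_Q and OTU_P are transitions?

2

The sequences differ at positions 9 (A/C, transversion), 12 (C/U, transition), 14 (C/U, transition).
Of the 3 differences, 2 transitions and 1 transversion, so the answer is 2.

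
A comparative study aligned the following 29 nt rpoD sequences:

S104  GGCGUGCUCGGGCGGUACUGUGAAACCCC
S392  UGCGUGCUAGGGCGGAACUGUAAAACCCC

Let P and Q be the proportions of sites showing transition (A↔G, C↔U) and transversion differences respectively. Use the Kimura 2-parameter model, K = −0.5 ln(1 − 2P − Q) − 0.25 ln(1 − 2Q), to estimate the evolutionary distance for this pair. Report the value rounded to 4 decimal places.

0.1526

Mismatches occur at site 1 (G/U, transversion), site 9 (C/A, transversion), site 16 (U/A, transversion), site 22 (G/A, transition).
Of the 4 differences, 1 transition and 3 transversions over 29 sites: P = 1/29 = 0.034483, Q = 3/29 = 0.103448.
d = −0.5·ln(0.827586) − 0.25·ln(0.793104) = −0.5·(-0.189242) − 0.25·(-0.231801) = 0.1526.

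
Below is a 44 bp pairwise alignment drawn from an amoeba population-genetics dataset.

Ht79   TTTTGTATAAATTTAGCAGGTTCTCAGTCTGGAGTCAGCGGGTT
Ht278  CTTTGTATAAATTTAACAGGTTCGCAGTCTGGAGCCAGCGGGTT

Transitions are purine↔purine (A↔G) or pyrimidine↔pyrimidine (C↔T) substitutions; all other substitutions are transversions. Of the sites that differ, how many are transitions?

Mismatches occur at site 1 (T→C, transition), site 16 (G→A, transition), site 24 (T→G, transversion), site 35 (T→C, transition).
Of the 4 differences, 3 transitions and 1 transversion, so the answer is 3.

3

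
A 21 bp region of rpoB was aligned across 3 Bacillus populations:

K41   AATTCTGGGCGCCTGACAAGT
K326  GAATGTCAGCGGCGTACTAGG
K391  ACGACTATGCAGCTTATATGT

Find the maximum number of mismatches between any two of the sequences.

13

Pairwise Hamming distances:
  K41 vs K326: 10
  K41 vs K391: 10
  K326 vs K391: 13
The largest is 13, between K326 and K391.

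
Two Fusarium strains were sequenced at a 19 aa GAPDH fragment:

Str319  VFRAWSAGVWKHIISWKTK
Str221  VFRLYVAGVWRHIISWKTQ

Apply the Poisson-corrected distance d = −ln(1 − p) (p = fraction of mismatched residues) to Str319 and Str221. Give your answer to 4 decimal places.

Differing sites — 4:A/L; 5:W/Y; 6:S/V; 11:K/R; 19:K/Q.
p = 5/19 = 0.263158.
d = −ln(1 − 0.263158) = −ln(0.736842) = 0.3054.

0.3054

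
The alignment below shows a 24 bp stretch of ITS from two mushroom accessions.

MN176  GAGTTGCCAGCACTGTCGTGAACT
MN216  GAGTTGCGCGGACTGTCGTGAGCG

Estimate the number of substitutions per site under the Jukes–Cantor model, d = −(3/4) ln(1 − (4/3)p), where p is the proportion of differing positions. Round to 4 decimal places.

0.2441

The sequences differ at positions 8 (C/G), 9 (A/C), 11 (C/G), 22 (A/G), 24 (T/G).
p = 5/24 = 0.208333.
d = −0.75 · ln(1 − (4/3)·0.208333) = −0.75 · ln(0.722223) = −0.75 · (-0.325421) = 0.2441.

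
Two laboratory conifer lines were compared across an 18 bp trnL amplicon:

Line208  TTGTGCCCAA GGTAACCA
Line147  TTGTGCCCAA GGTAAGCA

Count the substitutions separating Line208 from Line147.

The sequences differ at position 16 (C/G).
That gives 1 mismatch out of 18 aligned sites, so the Hamming distance is 1.

1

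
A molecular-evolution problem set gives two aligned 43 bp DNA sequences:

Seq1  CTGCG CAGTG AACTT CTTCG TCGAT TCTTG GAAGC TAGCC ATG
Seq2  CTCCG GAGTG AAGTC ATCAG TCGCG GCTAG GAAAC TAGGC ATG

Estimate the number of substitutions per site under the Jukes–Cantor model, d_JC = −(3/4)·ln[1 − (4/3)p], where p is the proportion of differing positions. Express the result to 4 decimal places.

Mismatches occur at site 3 (G→C), site 6 (C→G), site 13 (C→G), site 15 (T→C), site 16 (C→A), site 18 (T→C), site 19 (C→A), site 24 (A→C), site 25 (T→G), site 26 (T→G), site 29 (T→A), site 34 (G→A), site 39 (C→G).
p = 13/43 = 0.302326.
d = −0.75 · ln(1 − (4/3)·0.302326) = −0.75 · ln(0.596899) = −0.75 · (-0.516007) = 0.3870.

0.3870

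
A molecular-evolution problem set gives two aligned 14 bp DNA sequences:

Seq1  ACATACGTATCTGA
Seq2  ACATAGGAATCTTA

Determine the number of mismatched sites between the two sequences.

The sequences differ at positions 6 (C/G), 8 (T/A), 13 (G/T).
That gives 3 mismatches out of 14 aligned sites, so the Hamming distance is 3.

3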